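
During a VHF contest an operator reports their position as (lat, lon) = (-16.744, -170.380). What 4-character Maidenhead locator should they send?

AH43

Offset from 180°W / 90°S: lon 9.62°, lat 73.26°.
Field: 9.62/20 → 0 → A, 73.26/10 → 7 → H; chars AH.
Square: 9.62/2 → 4, 3.26/1 → 3; chars 43.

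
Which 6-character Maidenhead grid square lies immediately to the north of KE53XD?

Latitude subsquare d = 3; +1 → 4 = e.
The longitude characters are unchanged.

KE53xe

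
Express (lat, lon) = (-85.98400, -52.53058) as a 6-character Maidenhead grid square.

Offset from 180°W / 90°S: lon 127.4694°, lat 4.0160°.
Field: 127.4694/20 → 6 → G, 4.0160/10 → 0 → A; chars GA.
Square: 7.4694/2 → 3, 4.0160/1 → 4; chars 34.
Subsquare: 1.4694/0.0833333 → 17 → r, 0.0160/0.0416667 → 0 → a; chars ra.

GA34ra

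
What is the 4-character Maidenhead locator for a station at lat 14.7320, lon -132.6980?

CK34

Shift to the Maidenhead origin (180°W, 90°S): lon 47.30, lat 104.73.
Field: lon ⌊47.30/20⌋ = 2 → C; lat ⌊104.73/10⌋ = 10 → K.
Square: lon ⌊7.30/2⌋ = 3; lat ⌊4.73/1⌋ = 4.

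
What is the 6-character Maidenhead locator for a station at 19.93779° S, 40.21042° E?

LH00cb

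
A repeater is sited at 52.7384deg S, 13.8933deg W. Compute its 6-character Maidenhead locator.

ID37bg

Offset from 180°W / 90°S: lon 166.1067°, lat 37.2616°.
Field: 166.1067/20 → 8 → I, 37.2616/10 → 3 → D; chars ID.
Square: 6.1067/2 → 3, 7.2616/1 → 7; chars 37.
Subsquare: 0.1067/0.0833333 → 1 → b, 0.2616/0.0416667 → 6 → g; chars bg.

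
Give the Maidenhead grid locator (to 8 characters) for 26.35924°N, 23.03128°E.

Add 180° to longitude and 90° to latitude: 203.03128, 116.35924.
Field: lon ⌊203.03128/20⌋ = 10 → K; lat ⌊116.35924/10⌋ = 11 → L.
Square: lon ⌊3.03128/2⌋ = 1; lat ⌊6.35924/1⌋ = 6.
Subsquare: lon ⌊1.03128/0.0833333⌋ = 12 → m; lat ⌊0.35924/0.0416667⌋ = 8 → i.
Extended square: lon ⌊0.03128/0.00833333⌋ = 3; lat ⌊0.02591/0.00416667⌋ = 6.

KL16mi36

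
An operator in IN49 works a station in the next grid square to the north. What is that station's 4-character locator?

IO40

Latitude square 9; +1 → 10, wraps to 0, carry into field.
Latitude field N = 13; +1 → 14 = O.
The longitude characters are unchanged.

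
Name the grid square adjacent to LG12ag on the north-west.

Longitude subsquare a = 0; −1 → -1, wraps to 23 = x, carry into square.
Longitude square 1; −1 → 0.
Latitude subsquare g = 6; +1 → 7 = h.

LG02xh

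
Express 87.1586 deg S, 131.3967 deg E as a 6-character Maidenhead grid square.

Offset from 180°W / 90°S: lon 311.3967°, lat 2.8414°.
Field (20°×10°, letters A–R): lon ⌊311.3967/20⌋ = 15 → P; lat ⌊2.8414/10⌋ = 0 → A.
Square (2°×1°, digits 0–9): lon ⌊11.3967/2⌋ = 5; lat ⌊2.8414/1⌋ = 2.
Subsquare (5′×2.5′, letters a–x): lon ⌊1.3967/0.0833333⌋ = 16 → q; lat ⌊0.8414/0.0416667⌋ = 20 → u.

PA52qu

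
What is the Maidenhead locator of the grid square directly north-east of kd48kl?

Longitude subsquare k = 10; +1 → 11 = l.
Latitude subsquare l = 11; +1 → 12 = m.

KD48lm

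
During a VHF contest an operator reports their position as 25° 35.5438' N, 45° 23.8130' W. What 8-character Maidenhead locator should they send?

GL75ho22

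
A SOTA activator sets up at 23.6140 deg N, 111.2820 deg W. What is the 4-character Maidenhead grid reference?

DL43

Add 180° to longitude and 90° to latitude: 68.72, 113.61.
Field: lon ⌊68.72/20⌋ = 3 → D; lat ⌊113.61/10⌋ = 11 → L.
Square: lon ⌊8.72/2⌋ = 4; lat ⌊3.61/1⌋ = 3.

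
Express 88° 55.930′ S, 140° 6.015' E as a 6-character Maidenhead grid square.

QA01bb

Add 180° to longitude and 90° to latitude: 320.1002, 1.0678.
Field (20°×10°, letters A–R): lon ⌊320.1002/20⌋ = 16 → Q; lat ⌊1.0678/10⌋ = 0 → A.
Square (2°×1°, digits 0–9): lon ⌊0.1002/2⌋ = 0; lat ⌊1.0678/1⌋ = 1.
Subsquare (5′×2.5′, letters a–x): lon ⌊0.1002/0.0833333⌋ = 1 → b; lat ⌊0.0678/0.0416667⌋ = 1 → b.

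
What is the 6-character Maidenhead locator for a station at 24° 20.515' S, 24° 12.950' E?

Offset from 180°W / 90°S: lon 204.2158°, lat 65.6581°.
Field: 204.2158/20 → 10 → K, 65.6581/10 → 6 → G; chars KG.
Square: 4.2158/2 → 2, 5.6581/1 → 5; chars 25.
Subsquare: 0.2158/0.0833333 → 2 → c, 0.6581/0.0416667 → 15 → p; chars cp.

KG25cp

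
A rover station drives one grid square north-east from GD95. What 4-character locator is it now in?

Longitude square 9; +1 → 10, wraps to 0, carry into field.
Longitude field G = 6; +1 → 7 = H.
Latitude square 5; +1 → 6.

HD06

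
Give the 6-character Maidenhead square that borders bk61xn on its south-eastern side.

Longitude subsquare x = 23; +1 → 24, wraps to 0 = a, carry into square.
Longitude square 6; +1 → 7.
Latitude subsquare n = 13; −1 → 12 = m.

BK71am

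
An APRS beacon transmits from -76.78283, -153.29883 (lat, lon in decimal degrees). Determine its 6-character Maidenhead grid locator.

Add 180° to longitude and 90° to latitude: 26.7012, 13.2172.
Field: lon ⌊26.7012/20⌋ = 1 → B; lat ⌊13.2172/10⌋ = 1 → B.
Square: lon ⌊6.7012/2⌋ = 3; lat ⌊3.2172/1⌋ = 3.
Subsquare: lon ⌊0.7012/0.0833333⌋ = 8 → i; lat ⌊0.2172/0.0416667⌋ = 5 → f.

BB33if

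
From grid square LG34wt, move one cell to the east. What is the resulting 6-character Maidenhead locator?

LG34xt

Longitude subsquare w = 22; +1 → 23 = x.
The latitude characters are unchanged.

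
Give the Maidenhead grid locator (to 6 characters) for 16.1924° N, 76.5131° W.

FK16re

Shift to the Maidenhead origin (180°W, 90°S): lon 103.4869, lat 106.1924.
Field: lon ⌊103.4869/20⌋ = 5 → F; lat ⌊106.1924/10⌋ = 10 → K.
Square: lon ⌊3.4869/2⌋ = 1; lat ⌊6.1924/1⌋ = 6.
Subsquare: lon ⌊1.4869/0.0833333⌋ = 17 → r; lat ⌊0.1924/0.0416667⌋ = 4 → e.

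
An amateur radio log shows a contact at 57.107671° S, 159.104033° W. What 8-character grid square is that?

BD02kv74

Add 180° to longitude and 90° to latitude: 20.89597, 32.89233.
Field: lon ⌊20.89597/20⌋ = 1 → B; lat ⌊32.89233/10⌋ = 3 → D.
Square: lon ⌊0.89597/2⌋ = 0; lat ⌊2.89233/1⌋ = 2.
Subsquare: lon ⌊0.89597/0.0833333⌋ = 10 → k; lat ⌊0.89233/0.0416667⌋ = 21 → v.
Extended square: lon ⌊0.06263/0.00833333⌋ = 7; lat ⌊0.01733/0.00416667⌋ = 4.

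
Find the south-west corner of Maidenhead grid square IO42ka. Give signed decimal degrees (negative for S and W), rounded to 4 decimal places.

52.0000, -11.1667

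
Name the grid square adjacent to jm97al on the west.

JM87xl

Longitude subsquare a = 0; −1 → -1, wraps to 23 = x, carry into square.
Longitude square 9; −1 → 8.
The latitude characters are unchanged.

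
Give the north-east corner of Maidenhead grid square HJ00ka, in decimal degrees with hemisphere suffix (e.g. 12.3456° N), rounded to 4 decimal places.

Field H=7, J=9: +7·20° lon, +9·10° lat → SW at lon -40°, lat 0°.
Square 0, 0: +0·2° lon, +0·1° lat → SW at lon -40°, lat 0°.
Subsquare k=10, a=0: +10·0.0833333° lon, +0·0.0416667° lat → SW at lon -39.1667°, lat 0°.
Cell spans 0.0833333° lon × 0.0416667° lat. NE corner is SW corner plus one full cell.
latitude 0.0417° N, longitude 39.0833° W.

0.0417° N, 39.0833° W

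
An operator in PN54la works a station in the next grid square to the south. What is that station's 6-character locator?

PN53lx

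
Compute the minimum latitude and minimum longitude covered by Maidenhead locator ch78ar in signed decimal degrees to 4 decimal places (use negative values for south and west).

Field C=2, H=7: +2·20° lon, +7·10° lat → SW at lon -140°, lat -20°.
Square 7, 8: +7·2° lon, +8·1° lat → SW at lon -126°, lat -12°.
Subsquare a=0, r=17: +0·0.0833333° lon, +17·0.0416667° lat → SW at lon -126°, lat -11.2917°.
latitude -11.2917, longitude -126.0000.

-11.2917, -126.0000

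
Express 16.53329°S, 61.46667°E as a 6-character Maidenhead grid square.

MH03rl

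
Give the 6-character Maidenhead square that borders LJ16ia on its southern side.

Latitude subsquare a = 0; −1 → -1, wraps to 23 = x, carry into square.
Latitude square 6; −1 → 5.
The longitude characters are unchanged.

LJ15ix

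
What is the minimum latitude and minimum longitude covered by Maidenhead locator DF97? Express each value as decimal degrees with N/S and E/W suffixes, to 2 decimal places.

33.00° S, 102.00° W

Field D=3, F=5: +3·20° lon, +5·10° lat → SW at lon -120°, lat -40°.
Square 9, 7: +9·2° lon, +7·1° lat → SW at lon -102°, lat -33°.
latitude 33.00° S, longitude 102.00° W.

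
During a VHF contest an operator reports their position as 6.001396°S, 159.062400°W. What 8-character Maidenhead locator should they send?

BI03lx29

Add 180° to longitude and 90° to latitude: 20.93760, 83.99860.
Field (20°×10°, letters A–R): lon ⌊20.93760/20⌋ = 1 → B; lat ⌊83.99860/10⌋ = 8 → I.
Square (2°×1°, digits 0–9): lon ⌊0.93760/2⌋ = 0; lat ⌊3.99860/1⌋ = 3.
Subsquare (5′×2.5′, letters a–x): lon ⌊0.93760/0.0833333⌋ = 11 → l; lat ⌊0.99860/0.0416667⌋ = 23 → x.
Extended square (30″×15″, digits 0–9): lon ⌊0.02093/0.00833333⌋ = 2; lat ⌊0.04027/0.00416667⌋ = 9.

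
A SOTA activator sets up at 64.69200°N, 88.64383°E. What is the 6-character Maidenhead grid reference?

Shift to the Maidenhead origin (180°W, 90°S): lon 268.6438, lat 154.6920.
Field: lon ⌊268.6438/20⌋ = 13 → N; lat ⌊154.6920/10⌋ = 15 → P.
Square: lon ⌊8.6438/2⌋ = 4; lat ⌊4.6920/1⌋ = 4.
Subsquare: lon ⌊0.6438/0.0833333⌋ = 7 → h; lat ⌊0.6920/0.0416667⌋ = 16 → q.

NP44hq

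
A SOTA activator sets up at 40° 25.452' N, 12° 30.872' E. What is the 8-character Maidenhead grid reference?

JN60gk11

Shift to the Maidenhead origin (180°W, 90°S): lon 192.51453, lat 130.42420.
Field: 192.51453/20 → 9 → J, 130.42420/10 → 13 → N; chars JN.
Square: 12.51453/2 → 6, 0.42420/1 → 0; chars 60.
Subsquare: 0.51453/0.0833333 → 6 → g, 0.42420/0.0416667 → 10 → k; chars gk.
Extended square: 0.01453/0.00833333 → 1, 0.00753/0.00416667 → 1; chars 11.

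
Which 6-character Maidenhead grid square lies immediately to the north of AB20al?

AB20am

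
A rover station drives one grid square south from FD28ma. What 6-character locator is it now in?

Latitude subsquare a = 0; −1 → -1, wraps to 23 = x, carry into square.
Latitude square 8; −1 → 7.
The longitude characters are unchanged.

FD27mx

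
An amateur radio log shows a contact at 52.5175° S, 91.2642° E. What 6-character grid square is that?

Offset from 180°W / 90°S: lon 271.2642°, lat 37.4825°.
Field: 271.2642/20 → 13 → N, 37.4825/10 → 3 → D; chars ND.
Square: 11.2642/2 → 5, 7.4825/1 → 7; chars 57.
Subsquare: 1.2642/0.0833333 → 15 → p, 0.4825/0.0416667 → 11 → l; chars pl.

ND57pl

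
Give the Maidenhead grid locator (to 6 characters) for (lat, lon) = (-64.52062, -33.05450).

Add 180° to longitude and 90° to latitude: 146.9455, 25.4794.
Field: 146.9455/20 → 7 → H, 25.4794/10 → 2 → C; chars HC.
Square: 6.9455/2 → 3, 5.4794/1 → 5; chars 35.
Subsquare: 0.9455/0.0833333 → 11 → l, 0.4794/0.0416667 → 11 → l; chars ll.

HC35ll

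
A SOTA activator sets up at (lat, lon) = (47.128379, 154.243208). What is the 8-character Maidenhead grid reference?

QN77cd90

Shift to the Maidenhead origin (180°W, 90°S): lon 334.24321, lat 137.12838.
Field (20°×10°, letters A–R): 334.24321/20 → 16 → Q, 137.12838/10 → 13 → N; chars QN.
Square (2°×1°, digits 0–9): 14.24321/2 → 7, 7.12838/1 → 7; chars 77.
Subsquare (5′×2.5′, letters a–x): 0.24321/0.0833333 → 2 → c, 0.12838/0.0416667 → 3 → d; chars cd.
Extended square (30″×15″, digits 0–9): 0.07654/0.00833333 → 9, 0.00338/0.00416667 → 0; chars 90.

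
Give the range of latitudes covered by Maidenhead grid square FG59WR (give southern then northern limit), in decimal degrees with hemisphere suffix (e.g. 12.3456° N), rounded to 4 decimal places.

Field F=5, G=6: +5·20° lon, +6·10° lat → SW at lon -80°, lat -30°.
Square 5, 9: +5·2° lon, +9·1° lat → SW at lon -70°, lat -21°.
Subsquare w=22, r=17: +22·0.0833333° lon, +17·0.0416667° lat → SW at lon -68.1667°, lat -20.2917°.
Cell spans 0.0833333° lon × 0.0416667° lat.
south 20.2917° S, north 20.2500° S.

20.2917° S, 20.2500° S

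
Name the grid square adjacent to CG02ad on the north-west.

BG92xe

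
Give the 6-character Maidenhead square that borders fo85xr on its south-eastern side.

Longitude subsquare x = 23; +1 → 24, wraps to 0 = a, carry into square.
Longitude square 8; +1 → 9.
Latitude subsquare r = 17; −1 → 16 = q.

FO95aq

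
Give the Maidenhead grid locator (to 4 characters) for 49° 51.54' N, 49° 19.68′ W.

GN59

Add 180° to longitude and 90° to latitude: 130.67, 139.86.
Field: 130.67/20 → 6 → G, 139.86/10 → 13 → N; chars GN.
Square: 10.67/2 → 5, 9.86/1 → 9; chars 59.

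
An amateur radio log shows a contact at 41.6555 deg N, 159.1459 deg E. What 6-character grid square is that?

QN91np

Add 180° to longitude and 90° to latitude: 339.1459, 131.6555.
Field: 339.1459/20 → 16 → Q, 131.6555/10 → 13 → N; chars QN.
Square: 19.1459/2 → 9, 1.6555/1 → 1; chars 91.
Subsquare: 1.1459/0.0833333 → 13 → n, 0.6555/0.0416667 → 15 → p; chars np.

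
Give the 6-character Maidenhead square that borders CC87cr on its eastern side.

Longitude subsquare c = 2; +1 → 3 = d.
The latitude characters are unchanged.

CC87dr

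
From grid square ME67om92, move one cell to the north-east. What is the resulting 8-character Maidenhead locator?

Longitude extended square 9; +1 → 10, wraps to 0, carry into subsquare.
Longitude subsquare o = 14; +1 → 15 = p.
Latitude extended square 2; +1 → 3.

ME67pm03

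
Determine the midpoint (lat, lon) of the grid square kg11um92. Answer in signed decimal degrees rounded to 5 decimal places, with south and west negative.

Field K=10, G=6: +10·20° lon, +6·10° lat → SW at lon 20°, lat -30°.
Square 1, 1: +1·2° lon, +1·1° lat → SW at lon 22°, lat -29°.
Subsquare u=20, m=12: +20·0.0833333° lon, +12·0.0416667° lat → SW at lon 23.6667°, lat -28.5°.
Extended square 9, 2: +9·0.00833333° lon, +2·0.00416667° lat → SW at lon 23.7417°, lat -28.4917°.
Cell spans 0.00833333° lon × 0.00416667° lat. Centre is SW corner plus half of each.
latitude -28.48958, longitude 23.74583.

-28.48958, 23.74583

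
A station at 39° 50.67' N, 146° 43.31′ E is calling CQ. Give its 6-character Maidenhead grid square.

Add 180° to longitude and 90° to latitude: 326.7218, 129.8445.
Field: lon ⌊326.7218/20⌋ = 16 → Q; lat ⌊129.8445/10⌋ = 12 → M.
Square: lon ⌊6.7218/2⌋ = 3; lat ⌊9.8445/1⌋ = 9.
Subsquare: lon ⌊0.7218/0.0833333⌋ = 8 → i; lat ⌊0.8445/0.0416667⌋ = 20 → u.

QM39iu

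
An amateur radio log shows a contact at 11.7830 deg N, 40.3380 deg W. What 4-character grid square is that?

GK91

Offset from 180°W / 90°S: lon 139.66°, lat 101.78°.
Field: lon ⌊139.66/20⌋ = 6 → G; lat ⌊101.78/10⌋ = 10 → K.
Square: lon ⌊19.66/2⌋ = 9; lat ⌊1.78/1⌋ = 1.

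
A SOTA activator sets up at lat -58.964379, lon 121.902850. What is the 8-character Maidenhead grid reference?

PD01wa88

Offset from 180°W / 90°S: lon 301.90285°, lat 31.03562°.
Field: lon ⌊301.90285/20⌋ = 15 → P; lat ⌊31.03562/10⌋ = 3 → D.
Square: lon ⌊1.90285/2⌋ = 0; lat ⌊1.03562/1⌋ = 1.
Subsquare: lon ⌊1.90285/0.0833333⌋ = 22 → w; lat ⌊0.03562/0.0416667⌋ = 0 → a.
Extended square: lon ⌊0.06952/0.00833333⌋ = 8; lat ⌊0.03562/0.00416667⌋ = 8.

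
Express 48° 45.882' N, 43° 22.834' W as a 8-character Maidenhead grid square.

Offset from 180°W / 90°S: lon 136.61943°, lat 138.76470°.
Field: 136.61943/20 → 6 → G, 138.76470/10 → 13 → N; chars GN.
Square: 16.61943/2 → 8, 8.76470/1 → 8; chars 88.
Subsquare: 0.61943/0.0833333 → 7 → h, 0.76470/0.0416667 → 18 → s; chars hs.
Extended square: 0.03610/0.00833333 → 4, 0.01470/0.00416667 → 3; chars 43.

GN88hs43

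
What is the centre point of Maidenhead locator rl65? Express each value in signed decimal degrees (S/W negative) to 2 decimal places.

Field R=17, L=11: +17·20° lon, +11·10° lat → SW at lon 160°, lat 20°.
Square 6, 5: +6·2° lon, +5·1° lat → SW at lon 172°, lat 25°.
Cell spans 2° lon × 1° lat. Centre is SW corner plus half of each.
latitude 25.50, longitude 173.00.

25.50, 173.00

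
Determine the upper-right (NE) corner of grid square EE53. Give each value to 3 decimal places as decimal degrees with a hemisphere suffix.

46.000° S, 88.000° W

Field E=4, E=4: +4·20° lon, +4·10° lat → SW at lon -100°, lat -50°.
Square 5, 3: +5·2° lon, +3·1° lat → SW at lon -90°, lat -47°.
Cell spans 2° lon × 1° lat. NE corner is SW corner plus one full cell.
latitude 46.000° S, longitude 88.000° W.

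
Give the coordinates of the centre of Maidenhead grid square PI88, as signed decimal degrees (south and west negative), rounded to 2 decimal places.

-1.50, 137.00

Field P=15, I=8: +15·20° lon, +8·10° lat → SW at lon 120°, lat -10°.
Square 8, 8: +8·2° lon, +8·1° lat → SW at lon 136°, lat -2°.
Cell spans 2° lon × 1° lat. Centre is SW corner plus half of each.
latitude -1.50, longitude 137.00.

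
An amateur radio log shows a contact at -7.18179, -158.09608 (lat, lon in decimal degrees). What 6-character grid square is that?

BI02wt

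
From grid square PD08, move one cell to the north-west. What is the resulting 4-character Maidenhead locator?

OD99

Longitude square 0; −1 → -1, wraps to 9, carry into field.
Longitude field P = 15; −1 → 14 = O.
Latitude square 8; +1 → 9.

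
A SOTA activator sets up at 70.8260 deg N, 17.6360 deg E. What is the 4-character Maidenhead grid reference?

JQ80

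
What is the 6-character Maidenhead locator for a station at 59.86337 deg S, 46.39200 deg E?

Offset from 180°W / 90°S: lon 226.3920°, lat 30.1366°.
Field (20°×10°, letters A–R): 226.3920/20 → 11 → L, 30.1366/10 → 3 → D; chars LD.
Square (2°×1°, digits 0–9): 6.3920/2 → 3, 0.1366/1 → 0; chars 30.
Subsquare (5′×2.5′, letters a–x): 0.3920/0.0833333 → 4 → e, 0.1366/0.0416667 → 3 → d; chars ed.

LD30ed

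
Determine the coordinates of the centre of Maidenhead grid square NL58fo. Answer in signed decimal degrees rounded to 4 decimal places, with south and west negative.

28.6042, 90.4583

Field N=13, L=11: +13·20° lon, +11·10° lat → SW at lon 80°, lat 20°.
Square 5, 8: +5·2° lon, +8·1° lat → SW at lon 90°, lat 28°.
Subsquare f=5, o=14: +5·0.0833333° lon, +14·0.0416667° lat → SW at lon 90.4167°, lat 28.5833°.
Cell spans 0.0833333° lon × 0.0416667° lat. Centre is SW corner plus half of each.
latitude 28.6042, longitude 90.4583.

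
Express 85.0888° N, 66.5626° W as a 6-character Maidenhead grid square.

FR65rc

Shift to the Maidenhead origin (180°W, 90°S): lon 113.4374, lat 175.0888.
Field: 113.4374/20 → 5 → F, 175.0888/10 → 17 → R; chars FR.
Square: 13.4374/2 → 6, 5.0888/1 → 5; chars 65.
Subsquare: 1.4374/0.0833333 → 17 → r, 0.0888/0.0416667 → 2 → c; chars rc.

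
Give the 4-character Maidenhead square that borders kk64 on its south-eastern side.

Longitude square 6; +1 → 7.
Latitude square 4; −1 → 3.

KK73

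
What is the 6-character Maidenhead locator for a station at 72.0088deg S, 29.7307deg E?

KB47ux

Add 180° to longitude and 90° to latitude: 209.7307, 17.9912.
Field (20°×10°, letters A–R): 209.7307/20 → 10 → K, 17.9912/10 → 1 → B; chars KB.
Square (2°×1°, digits 0–9): 9.7307/2 → 4, 7.9912/1 → 7; chars 47.
Subsquare (5′×2.5′, letters a–x): 1.7307/0.0833333 → 20 → u, 0.9912/0.0416667 → 23 → x; chars ux.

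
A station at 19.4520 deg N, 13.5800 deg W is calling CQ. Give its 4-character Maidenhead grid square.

IK39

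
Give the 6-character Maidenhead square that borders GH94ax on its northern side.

GH95aa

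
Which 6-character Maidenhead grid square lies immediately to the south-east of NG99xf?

OG09ae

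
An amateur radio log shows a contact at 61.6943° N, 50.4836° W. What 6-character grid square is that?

GP41sq

Shift to the Maidenhead origin (180°W, 90°S): lon 129.5164, lat 151.6943.
Field: lon ⌊129.5164/20⌋ = 6 → G; lat ⌊151.6943/10⌋ = 15 → P.
Square: lon ⌊9.5164/2⌋ = 4; lat ⌊1.6943/1⌋ = 1.
Subsquare: lon ⌊1.5164/0.0833333⌋ = 18 → s; lat ⌊0.6943/0.0416667⌋ = 16 → q.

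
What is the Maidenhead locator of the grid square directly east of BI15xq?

BI25aq

Longitude subsquare x = 23; +1 → 24, wraps to 0 = a, carry into square.
Longitude square 1; +1 → 2.
The latitude characters are unchanged.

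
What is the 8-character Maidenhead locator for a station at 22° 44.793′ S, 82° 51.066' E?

NG17kg20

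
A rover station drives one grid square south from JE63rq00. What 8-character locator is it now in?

Latitude extended square 0; −1 → -1, wraps to 9, carry into subsquare.
Latitude subsquare q = 16; −1 → 15 = p.
The longitude characters are unchanged.

JE63rp09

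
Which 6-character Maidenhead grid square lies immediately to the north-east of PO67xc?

Longitude subsquare x = 23; +1 → 24, wraps to 0 = a, carry into square.
Longitude square 6; +1 → 7.
Latitude subsquare c = 2; +1 → 3 = d.

PO77ad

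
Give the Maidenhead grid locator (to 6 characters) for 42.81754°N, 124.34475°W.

CN72tt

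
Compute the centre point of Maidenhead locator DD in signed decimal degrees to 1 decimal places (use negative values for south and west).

-55.0, -110.0

Field D=3, D=3: +3·20° lon, +3·10° lat → SW at lon -120°, lat -60°.
Cell spans 20° lon × 10° lat. Centre is SW corner plus half of each.
latitude -55.0, longitude -110.0.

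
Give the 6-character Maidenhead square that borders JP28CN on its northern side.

Latitude subsquare n = 13; +1 → 14 = o.
The longitude characters are unchanged.

JP28co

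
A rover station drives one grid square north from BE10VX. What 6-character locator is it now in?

BE11va

Latitude subsquare x = 23; +1 → 24, wraps to 0 = a, carry into square.
Latitude square 0; +1 → 1.
The longitude characters are unchanged.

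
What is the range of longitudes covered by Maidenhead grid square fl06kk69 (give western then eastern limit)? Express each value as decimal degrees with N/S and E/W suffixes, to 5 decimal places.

79.11667° W, 79.10833° W

Field F=5, L=11: +5·20° lon, +11·10° lat → SW at lon -80°, lat 20°.
Square 0, 6: +0·2° lon, +6·1° lat → SW at lon -80°, lat 26°.
Subsquare k=10, k=10: +10·0.0833333° lon, +10·0.0416667° lat → SW at lon -79.1667°, lat 26.4167°.
Extended square 6, 9: +6·0.00833333° lon, +9·0.00416667° lat → SW at lon -79.1167°, lat 26.4542°.
Cell spans 0.00833333° lon × 0.00416667° lat.
west 79.11667° W, east 79.10833° W.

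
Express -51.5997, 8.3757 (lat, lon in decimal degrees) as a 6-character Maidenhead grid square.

JD48ej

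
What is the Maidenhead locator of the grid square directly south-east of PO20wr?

PO20xq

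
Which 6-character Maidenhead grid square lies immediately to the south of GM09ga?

GM08gx

Latitude subsquare a = 0; −1 → -1, wraps to 23 = x, carry into square.
Latitude square 9; −1 → 8.
The longitude characters are unchanged.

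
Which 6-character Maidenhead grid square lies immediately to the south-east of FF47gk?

Longitude subsquare g = 6; +1 → 7 = h.
Latitude subsquare k = 10; −1 → 9 = j.

FF47hj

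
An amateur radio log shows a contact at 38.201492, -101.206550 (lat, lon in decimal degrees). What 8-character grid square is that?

Offset from 180°W / 90°S: lon 78.79345°, lat 128.20149°.
Field (20°×10°, letters A–R): 78.79345/20 → 3 → D, 128.20149/10 → 12 → M; chars DM.
Square (2°×1°, digits 0–9): 18.79345/2 → 9, 8.20149/1 → 8; chars 98.
Subsquare (5′×2.5′, letters a–x): 0.79345/0.0833333 → 9 → j, 0.20149/0.0416667 → 4 → e; chars je.
Extended square (30″×15″, digits 0–9): 0.04345/0.00833333 → 5, 0.03483/0.00416667 → 8; chars 58.

DM98je58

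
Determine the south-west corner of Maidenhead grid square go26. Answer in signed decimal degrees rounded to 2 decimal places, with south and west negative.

56.00, -56.00

Field G=6, O=14: +6·20° lon, +14·10° lat → SW at lon -60°, lat 50°.
Square 2, 6: +2·2° lon, +6·1° lat → SW at lon -56°, lat 56°.
latitude 56.00, longitude -56.00.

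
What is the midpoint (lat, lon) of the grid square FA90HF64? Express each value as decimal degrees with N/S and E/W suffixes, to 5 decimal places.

Field F=5, A=0: +5·20° lon, +0·10° lat → SW at lon -80°, lat -90°.
Square 9, 0: +9·2° lon, +0·1° lat → SW at lon -62°, lat -90°.
Subsquare h=7, f=5: +7·0.0833333° lon, +5·0.0416667° lat → SW at lon -61.4167°, lat -89.7917°.
Extended square 6, 4: +6·0.00833333° lon, +4·0.00416667° lat → SW at lon -61.3667°, lat -89.775°.
Cell spans 0.00833333° lon × 0.00416667° lat. Centre is SW corner plus half of each.
latitude 89.77292° S, longitude 61.36250° W.

89.77292° S, 61.36250° W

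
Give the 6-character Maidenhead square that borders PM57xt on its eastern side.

PM67at

Longitude subsquare x = 23; +1 → 24, wraps to 0 = a, carry into square.
Longitude square 5; +1 → 6.
The latitude characters are unchanged.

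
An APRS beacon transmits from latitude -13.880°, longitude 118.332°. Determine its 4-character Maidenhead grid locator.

OH96

Add 180° to longitude and 90° to latitude: 298.33, 76.12.
Field (20°×10°, letters A–R): 298.33/20 → 14 → O, 76.12/10 → 7 → H; chars OH.
Square (2°×1°, digits 0–9): 18.33/2 → 9, 6.12/1 → 6; chars 96.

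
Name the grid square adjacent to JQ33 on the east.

Longitude square 3; +1 → 4.
The latitude characters are unchanged.

JQ43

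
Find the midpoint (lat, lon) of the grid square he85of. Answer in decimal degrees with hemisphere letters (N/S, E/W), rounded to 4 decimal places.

44.7708° S, 22.7917° W

Field H=7, E=4: +7·20° lon, +4·10° lat → SW at lon -40°, lat -50°.
Square 8, 5: +8·2° lon, +5·1° lat → SW at lon -24°, lat -45°.
Subsquare o=14, f=5: +14·0.0833333° lon, +5·0.0416667° lat → SW at lon -22.8333°, lat -44.7917°.
Cell spans 0.0833333° lon × 0.0416667° lat. Centre is SW corner plus half of each.
latitude 44.7708° S, longitude 22.7917° W.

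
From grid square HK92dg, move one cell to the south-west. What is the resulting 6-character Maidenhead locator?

HK92cf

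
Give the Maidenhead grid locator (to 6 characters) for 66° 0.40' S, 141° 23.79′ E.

Add 180° to longitude and 90° to latitude: 321.3965, 23.9933.
Field: 321.3965/20 → 16 → Q, 23.9933/10 → 2 → C; chars QC.
Square: 1.3965/2 → 0, 3.9933/1 → 3; chars 03.
Subsquare: 1.3965/0.0833333 → 16 → q, 0.9933/0.0416667 → 23 → x; chars qx.

QC03qx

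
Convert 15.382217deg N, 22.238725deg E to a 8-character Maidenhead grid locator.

Add 180° to longitude and 90° to latitude: 202.23872, 105.38222.
Field: 202.23872/20 → 10 → K, 105.38222/10 → 10 → K; chars KK.
Square: 2.23872/2 → 1, 5.38222/1 → 5; chars 15.
Subsquare: 0.23872/0.0833333 → 2 → c, 0.38222/0.0416667 → 9 → j; chars cj.
Extended square: 0.07206/0.00833333 → 8, 0.00722/0.00416667 → 1; chars 81.

KK15cj81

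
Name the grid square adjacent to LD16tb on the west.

LD16sb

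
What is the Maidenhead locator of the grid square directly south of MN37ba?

MN36bx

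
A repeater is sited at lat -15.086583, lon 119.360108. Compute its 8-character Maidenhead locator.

OH94qv39

Offset from 180°W / 90°S: lon 299.36011°, lat 74.91342°.
Field: 299.36011/20 → 14 → O, 74.91342/10 → 7 → H; chars OH.
Square: 19.36011/2 → 9, 4.91342/1 → 4; chars 94.
Subsquare: 1.36011/0.0833333 → 16 → q, 0.91342/0.0416667 → 21 → v; chars qv.
Extended square: 0.02677/0.00833333 → 3, 0.03842/0.00416667 → 9; chars 39.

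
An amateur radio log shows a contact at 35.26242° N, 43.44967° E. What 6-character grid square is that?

Shift to the Maidenhead origin (180°W, 90°S): lon 223.4497, lat 125.2624.
Field (20°×10°, letters A–R): lon ⌊223.4497/20⌋ = 11 → L; lat ⌊125.2624/10⌋ = 12 → M.
Square (2°×1°, digits 0–9): lon ⌊3.4497/2⌋ = 1; lat ⌊5.2624/1⌋ = 5.
Subsquare (5′×2.5′, letters a–x): lon ⌊1.4497/0.0833333⌋ = 17 → r; lat ⌊0.2624/0.0416667⌋ = 6 → g.

LM15rg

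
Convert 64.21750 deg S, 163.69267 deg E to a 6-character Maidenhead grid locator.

RC15us

Add 180° to longitude and 90° to latitude: 343.6927, 25.7825.
Field (20°×10°, letters A–R): 343.6927/20 → 17 → R, 25.7825/10 → 2 → C; chars RC.
Square (2°×1°, digits 0–9): 3.6927/2 → 1, 5.7825/1 → 5; chars 15.
Subsquare (5′×2.5′, letters a–x): 1.6927/0.0833333 → 20 → u, 0.7825/0.0416667 → 18 → s; chars us.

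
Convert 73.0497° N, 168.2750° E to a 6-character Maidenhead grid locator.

RQ43db

Add 180° to longitude and 90° to latitude: 348.2750, 163.0497.
Field: lon ⌊348.2750/20⌋ = 17 → R; lat ⌊163.0497/10⌋ = 16 → Q.
Square: lon ⌊8.2750/2⌋ = 4; lat ⌊3.0497/1⌋ = 3.
Subsquare: lon ⌊0.2750/0.0833333⌋ = 3 → d; lat ⌊0.0497/0.0416667⌋ = 1 → b.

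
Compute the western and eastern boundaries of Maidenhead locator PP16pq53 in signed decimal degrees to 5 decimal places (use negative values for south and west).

Field P=15, P=15: +15·20° lon, +15·10° lat → SW at lon 120°, lat 60°.
Square 1, 6: +1·2° lon, +6·1° lat → SW at lon 122°, lat 66°.
Subsquare p=15, q=16: +15·0.0833333° lon, +16·0.0416667° lat → SW at lon 123.25°, lat 66.6667°.
Extended square 5, 3: +5·0.00833333° lon, +3·0.00416667° lat → SW at lon 123.292°, lat 66.6792°.
Cell spans 0.00833333° lon × 0.00416667° lat.
west 123.29167, east 123.30000.

123.29167, 123.30000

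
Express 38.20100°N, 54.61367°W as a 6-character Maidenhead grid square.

GM28qe

Shift to the Maidenhead origin (180°W, 90°S): lon 125.3863, lat 128.2010.
Field (20°×10°, letters A–R): lon ⌊125.3863/20⌋ = 6 → G; lat ⌊128.2010/10⌋ = 12 → M.
Square (2°×1°, digits 0–9): lon ⌊5.3863/2⌋ = 2; lat ⌊8.2010/1⌋ = 8.
Subsquare (5′×2.5′, letters a–x): lon ⌊1.3863/0.0833333⌋ = 16 → q; lat ⌊0.2010/0.0416667⌋ = 4 → e.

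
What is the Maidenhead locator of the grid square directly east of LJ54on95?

Longitude extended square 9; +1 → 10, wraps to 0, carry into subsquare.
Longitude subsquare o = 14; +1 → 15 = p.
The latitude characters are unchanged.

LJ54pn05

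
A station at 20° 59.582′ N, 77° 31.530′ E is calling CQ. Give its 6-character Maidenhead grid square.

ML80sx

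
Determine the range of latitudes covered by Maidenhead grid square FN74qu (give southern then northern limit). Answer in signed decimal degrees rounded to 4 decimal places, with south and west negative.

44.8333, 44.8750

Field F=5, N=13: +5·20° lon, +13·10° lat → SW at lon -80°, lat 40°.
Square 7, 4: +7·2° lon, +4·1° lat → SW at lon -66°, lat 44°.
Subsquare q=16, u=20: +16·0.0833333° lon, +20·0.0416667° lat → SW at lon -64.6667°, lat 44.8333°.
Cell spans 0.0833333° lon × 0.0416667° lat.
south 44.8333, north 44.8750.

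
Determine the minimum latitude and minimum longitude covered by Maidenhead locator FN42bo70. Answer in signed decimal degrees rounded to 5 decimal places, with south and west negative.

42.58333, -71.85833

Field F=5, N=13: +5·20° lon, +13·10° lat → SW at lon -80°, lat 40°.
Square 4, 2: +4·2° lon, +2·1° lat → SW at lon -72°, lat 42°.
Subsquare b=1, o=14: +1·0.0833333° lon, +14·0.0416667° lat → SW at lon -71.9167°, lat 42.5833°.
Extended square 7, 0: +7·0.00833333° lon, +0·0.00416667° lat → SW at lon -71.8583°, lat 42.5833°.
latitude 42.58333, longitude -71.85833.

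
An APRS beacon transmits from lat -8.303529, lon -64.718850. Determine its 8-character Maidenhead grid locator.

Shift to the Maidenhead origin (180°W, 90°S): lon 115.28115, lat 81.69647.
Field (20°×10°, letters A–R): 115.28115/20 → 5 → F, 81.69647/10 → 8 → I; chars FI.
Square (2°×1°, digits 0–9): 15.28115/2 → 7, 1.69647/1 → 1; chars 71.
Subsquare (5′×2.5′, letters a–x): 1.28115/0.0833333 → 15 → p, 0.69647/0.0416667 → 16 → q; chars pq.
Extended square (30″×15″, digits 0–9): 0.03115/0.00833333 → 3, 0.02980/0.00416667 → 7; chars 37.

FI71pq37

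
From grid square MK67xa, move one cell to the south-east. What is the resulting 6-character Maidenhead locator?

MK76ax

Longitude subsquare x = 23; +1 → 24, wraps to 0 = a, carry into square.
Longitude square 6; +1 → 7.
Latitude subsquare a = 0; −1 → -1, wraps to 23 = x, carry into square.
Latitude square 7; −1 → 6.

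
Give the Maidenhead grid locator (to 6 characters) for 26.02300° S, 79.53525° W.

FG03fx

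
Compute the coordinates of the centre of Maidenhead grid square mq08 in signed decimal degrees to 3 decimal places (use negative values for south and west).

Field M=12, Q=16: +12·20° lon, +16·10° lat → SW at lon 60°, lat 70°.
Square 0, 8: +0·2° lon, +8·1° lat → SW at lon 60°, lat 78°.
Cell spans 2° lon × 1° lat. Centre is SW corner plus half of each.
latitude 78.500, longitude 61.000.

78.500, 61.000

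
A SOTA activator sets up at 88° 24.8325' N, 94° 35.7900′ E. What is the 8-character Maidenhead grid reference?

NR78hj19

Offset from 180°W / 90°S: lon 274.59650°, lat 178.41388°.
Field: 274.59650/20 → 13 → N, 178.41388/10 → 17 → R; chars NR.
Square: 14.59650/2 → 7, 8.41388/1 → 8; chars 78.
Subsquare: 0.59650/0.0833333 → 7 → h, 0.41388/0.0416667 → 9 → j; chars hj.
Extended square: 0.01317/0.00833333 → 1, 0.03888/0.00416667 → 9; chars 19.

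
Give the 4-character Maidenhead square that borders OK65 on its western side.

OK55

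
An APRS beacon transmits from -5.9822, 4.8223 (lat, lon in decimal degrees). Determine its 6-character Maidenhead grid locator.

JI24ja

Offset from 180°W / 90°S: lon 184.8223°, lat 84.0178°.
Field (20°×10°, letters A–R): 184.8223/20 → 9 → J, 84.0178/10 → 8 → I; chars JI.
Square (2°×1°, digits 0–9): 4.8223/2 → 2, 4.0178/1 → 4; chars 24.
Subsquare (5′×2.5′, letters a–x): 0.8223/0.0833333 → 9 → j, 0.0178/0.0416667 → 0 → a; chars ja.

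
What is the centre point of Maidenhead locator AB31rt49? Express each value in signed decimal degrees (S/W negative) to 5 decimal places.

-78.16875, -172.54583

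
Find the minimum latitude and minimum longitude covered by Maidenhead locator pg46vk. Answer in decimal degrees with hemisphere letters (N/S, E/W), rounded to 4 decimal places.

23.5833° S, 129.7500° E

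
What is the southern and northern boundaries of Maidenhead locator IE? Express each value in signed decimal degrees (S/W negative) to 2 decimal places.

Field I=8, E=4: +8·20° lon, +4·10° lat → SW at lon -20°, lat -50°.
Cell spans 20° lon × 10° lat.
south -50.00, north -40.00.

-50.00, -40.00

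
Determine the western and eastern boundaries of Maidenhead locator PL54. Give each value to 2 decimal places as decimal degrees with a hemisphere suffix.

130.00° E, 132.00° E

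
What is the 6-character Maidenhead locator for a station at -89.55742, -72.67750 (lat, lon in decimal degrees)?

FA30pk

Offset from 180°W / 90°S: lon 107.3225°, lat 0.4426°.
Field: 107.3225/20 → 5 → F, 0.4426/10 → 0 → A; chars FA.
Square: 7.3225/2 → 3, 0.4426/1 → 0; chars 30.
Subsquare: 1.3225/0.0833333 → 15 → p, 0.4426/0.0416667 → 10 → k; chars pk.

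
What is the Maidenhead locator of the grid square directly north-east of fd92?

Longitude square 9; +1 → 10, wraps to 0, carry into field.
Longitude field F = 5; +1 → 6 = G.
Latitude square 2; +1 → 3.

GD03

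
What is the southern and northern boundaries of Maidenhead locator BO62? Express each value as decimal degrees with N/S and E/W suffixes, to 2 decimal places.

52.00° N, 53.00° N

Field B=1, O=14: +1·20° lon, +14·10° lat → SW at lon -160°, lat 50°.
Square 6, 2: +6·2° lon, +2·1° lat → SW at lon -148°, lat 52°.
Cell spans 2° lon × 1° lat.
south 52.00° N, north 53.00° N.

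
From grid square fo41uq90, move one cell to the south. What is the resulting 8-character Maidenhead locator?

Latitude extended square 0; −1 → -1, wraps to 9, carry into subsquare.
Latitude subsquare q = 16; −1 → 15 = p.
The longitude characters are unchanged.

FO41up99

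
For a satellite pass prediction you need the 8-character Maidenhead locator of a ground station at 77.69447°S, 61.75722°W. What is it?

FB92ch93

Shift to the Maidenhead origin (180°W, 90°S): lon 118.24278, lat 12.30553.
Field (20°×10°, letters A–R): lon ⌊118.24278/20⌋ = 5 → F; lat ⌊12.30553/10⌋ = 1 → B.
Square (2°×1°, digits 0–9): lon ⌊18.24278/2⌋ = 9; lat ⌊2.30553/1⌋ = 2.
Subsquare (5′×2.5′, letters a–x): lon ⌊0.24278/0.0833333⌋ = 2 → c; lat ⌊0.30553/0.0416667⌋ = 7 → h.
Extended square (30″×15″, digits 0–9): lon ⌊0.07611/0.00833333⌋ = 9; lat ⌊0.01386/0.00416667⌋ = 3.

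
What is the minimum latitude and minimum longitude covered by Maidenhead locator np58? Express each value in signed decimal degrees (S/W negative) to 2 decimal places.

Field N=13, P=15: +13·20° lon, +15·10° lat → SW at lon 80°, lat 60°.
Square 5, 8: +5·2° lon, +8·1° lat → SW at lon 90°, lat 68°.
latitude 68.00, longitude 90.00.

68.00, 90.00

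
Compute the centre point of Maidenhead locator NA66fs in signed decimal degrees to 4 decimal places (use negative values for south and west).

Field N=13, A=0: +13·20° lon, +0·10° lat → SW at lon 80°, lat -90°.
Square 6, 6: +6·2° lon, +6·1° lat → SW at lon 92°, lat -84°.
Subsquare f=5, s=18: +5·0.0833333° lon, +18·0.0416667° lat → SW at lon 92.4167°, lat -83.25°.
Cell spans 0.0833333° lon × 0.0416667° lat. Centre is SW corner plus half of each.
latitude -83.2292, longitude 92.4583.

-83.2292, 92.4583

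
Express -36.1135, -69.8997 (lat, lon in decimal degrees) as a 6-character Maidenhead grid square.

FF53bv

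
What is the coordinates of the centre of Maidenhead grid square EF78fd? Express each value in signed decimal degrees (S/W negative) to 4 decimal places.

-31.8542, -85.5417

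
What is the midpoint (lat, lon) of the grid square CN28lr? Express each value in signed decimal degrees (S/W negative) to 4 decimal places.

48.7292, -135.0417

Field C=2, N=13: +2·20° lon, +13·10° lat → SW at lon -140°, lat 40°.
Square 2, 8: +2·2° lon, +8·1° lat → SW at lon -136°, lat 48°.
Subsquare l=11, r=17: +11·0.0833333° lon, +17·0.0416667° lat → SW at lon -135.083°, lat 48.7083°.
Cell spans 0.0833333° lon × 0.0416667° lat. Centre is SW corner plus half of each.
latitude 48.7292, longitude -135.0417.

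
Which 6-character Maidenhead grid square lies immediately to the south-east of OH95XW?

PH05av

Longitude subsquare x = 23; +1 → 24, wraps to 0 = a, carry into square.
Longitude square 9; +1 → 10, wraps to 0, carry into field.
Longitude field O = 14; +1 → 15 = P.
Latitude subsquare w = 22; −1 → 21 = v.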